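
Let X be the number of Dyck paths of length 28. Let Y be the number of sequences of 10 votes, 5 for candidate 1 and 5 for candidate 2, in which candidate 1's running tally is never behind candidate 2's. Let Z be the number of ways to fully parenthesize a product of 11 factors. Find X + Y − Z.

2657686

Paths of 14 up- and 14 down-steps that never dip below the axis are Dyck paths; their count is C_14. So X = C_14 = 2674440.
Ballot sequences with n votes each where one side never trails are Dyck words, counted by C_n; here n = 5. So Y = C_5 = 42.
Ways to associate a product of 11 factors correspond to binary trees on 11 leaves, so the count is C_10. So Z = C_10 = 16796.
X + Y − Z = 2674440 + 42 − 16796 = 2657686.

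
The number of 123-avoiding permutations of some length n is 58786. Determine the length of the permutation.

Permutations of [n] avoiding a fixed length-3 pattern are counted by C_n; 58786 = C_11.

11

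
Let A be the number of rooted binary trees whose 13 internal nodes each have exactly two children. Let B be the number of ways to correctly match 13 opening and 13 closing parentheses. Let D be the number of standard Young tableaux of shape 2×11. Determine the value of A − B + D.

The number of full binary trees on 13 internal nodes is the Catalan number C_13. So A = C_13 = 742900.
A balanced arrangement of 13 bracket pairs is a Dyck word of semilength 13, so the count is C_13. So B = C_13 = 742900.
By the hook-length formula (or a Dyck-path bijection), SYT of shape 2×11 number C_11. So D = C_11 = 58786.
A − B + D = 742900 − 742900 + 58786 = 58786.

58786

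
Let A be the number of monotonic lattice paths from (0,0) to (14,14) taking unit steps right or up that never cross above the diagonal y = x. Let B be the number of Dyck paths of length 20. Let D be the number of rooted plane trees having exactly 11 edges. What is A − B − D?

Monotone paths in an n×n grid that stay weakly below the diagonal are counted by C_n; here n = 14. So A = C_14 = 2674440.
Dyck paths of semilength n (length 2n) are counted by C_n; here n = 10. So B = C_10 = 16796.
Rooted ordered trees with n edges are counted by C_n; here n = 11. So D = C_11 = 58786.
A − B − D = 2674440 − 16796 − 58786 = 2598858.

2598858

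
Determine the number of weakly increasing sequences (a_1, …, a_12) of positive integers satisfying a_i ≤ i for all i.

208012

Such sub-staircase sequences of length n are counted by C_n; here n = 12.
C_12 = C_11 · 2(2·11+1)/(11+2) = 58786 · 46/13 = 208012.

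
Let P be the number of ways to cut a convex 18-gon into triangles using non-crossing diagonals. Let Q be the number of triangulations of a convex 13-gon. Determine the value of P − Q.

35298884

Triangulations of a convex m-gon are counted by C_{m−2}; with m = 18 this is C_16. So P = C_16 = 35357670.
A convex 13-gon is triangulated into 11 triangles, and the number of such triangulations is the Catalan number C_{13−2} = C_11. So Q = C_11 = 58786.
P − Q = 35357670 − 58786 = 35298884.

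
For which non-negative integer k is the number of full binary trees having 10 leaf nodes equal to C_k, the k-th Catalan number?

9

A full binary tree with L leaves has L−1 internal nodes and is counted by C_{L−1}; L = 10 gives C_9.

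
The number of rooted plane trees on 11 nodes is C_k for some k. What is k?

10

A rooted plane tree on 11 nodes has 10 edges, and such trees are counted by C_10.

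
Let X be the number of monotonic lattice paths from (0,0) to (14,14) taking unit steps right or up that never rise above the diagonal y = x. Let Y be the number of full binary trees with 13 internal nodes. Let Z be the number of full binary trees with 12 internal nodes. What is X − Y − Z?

Monotone paths in an n×n grid that stay weakly below the diagonal are counted by C_n; here n = 14. So X = C_14 = 2674440.
The number of full binary trees on 13 internal nodes is the Catalan number C_13. So Y = C_13 = 742900.
The number of full binary trees on 12 internal nodes is the Catalan number C_12. So Z = C_12 = 208012.
X − Y − Z = 2674440 − 742900 − 208012 = 1723528.

1723528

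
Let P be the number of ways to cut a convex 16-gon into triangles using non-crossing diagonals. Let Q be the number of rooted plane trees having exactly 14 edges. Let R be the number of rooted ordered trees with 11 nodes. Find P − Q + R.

The number of triangulations of a 16-gon is the Catalan number C_14 (index = sides − 2). So P = C_14 = 2674440.
A rooted plane tree with 14 edges has 15 nodes, and the count is C_14. So Q = C_14 = 2674440.
Rooted ordered (plane) trees on m nodes have m−1 edges and are counted by C_{m−1}; m = 11 gives C_10. So R = C_10 = 16796.
P − Q + R = 2674440 − 2674440 + 16796 = 16796.

16796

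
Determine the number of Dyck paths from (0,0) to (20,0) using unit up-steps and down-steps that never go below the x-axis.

16796

A Dyck path with 10 up-steps and 10 down-steps has semilength 10, so there are C_10 of them.
C_10 = C(20,10)/11 = 184756/11 = 16796.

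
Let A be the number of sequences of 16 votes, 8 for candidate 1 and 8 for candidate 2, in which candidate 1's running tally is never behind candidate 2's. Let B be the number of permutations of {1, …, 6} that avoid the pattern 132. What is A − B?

1298

Ballot sequences with n votes each where one side never trails are Dyck words, counted by C_n; here n = 8. So A = C_8 = 1430.
Permutations of [n] avoiding any single length-3 pattern are counted by C_n; here n = 6. So B = C_6 = 132.
A − B = 1430 − 132 = 1298.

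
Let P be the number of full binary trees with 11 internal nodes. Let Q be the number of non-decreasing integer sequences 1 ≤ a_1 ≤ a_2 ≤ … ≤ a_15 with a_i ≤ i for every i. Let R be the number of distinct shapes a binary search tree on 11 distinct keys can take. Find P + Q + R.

Full binary trees with n internal nodes are counted by C_n; here n = 11. So P = C_11 = 58786.
Such sub-staircase sequences of length n are counted by C_n; here n = 15. So Q = C_15 = 9694845.
Rooted binary trees with 11 nodes (each child slot possibly empty) number C_11. So R = C_11 = 58786.
P + Q + R = 58786 + 9694845 + 58786 = 9812417.

9812417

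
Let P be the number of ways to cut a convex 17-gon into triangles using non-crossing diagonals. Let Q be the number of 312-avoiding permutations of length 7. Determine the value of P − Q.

9694416

A convex 17-gon is triangulated into 15 triangles, and the number of such triangulations is the Catalan number C_{17−2} = C_15. So P = C_15 = 9694845.
For any fixed pattern of length 3, the pattern-avoiding permutations of [7] number C_7. So Q = C_7 = 429.
P − Q = 9694845 − 429 = 9694416.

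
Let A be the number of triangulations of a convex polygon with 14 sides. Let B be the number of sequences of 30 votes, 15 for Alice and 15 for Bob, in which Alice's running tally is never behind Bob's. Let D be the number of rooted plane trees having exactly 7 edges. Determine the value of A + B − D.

9902428

A convex 14-gon is triangulated into 12 triangles, and the number of such triangulations is the Catalan number C_{14−2} = C_12. So A = C_12 = 208012.
Ballot sequences with n votes each where one side never trails are Dyck words, counted by C_n; here n = 15. So B = C_15 = 9694845.
Rooted ordered trees with n edges are counted by C_n; here n = 7. So D = C_7 = 429.
A + B − D = 208012 + 9694845 − 429 = 9902428.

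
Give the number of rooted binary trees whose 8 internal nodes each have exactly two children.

1430

Full binary trees with n internal nodes are counted by C_n; here n = 8.
C_8 = C(16,8)/9 = 12870/9 = 1430.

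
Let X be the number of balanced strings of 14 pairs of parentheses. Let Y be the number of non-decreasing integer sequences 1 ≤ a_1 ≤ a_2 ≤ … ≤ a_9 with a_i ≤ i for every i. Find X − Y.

2669578

Balanced strings of n pairs of brackets are counted by C_n; here n = 14. So X = C_14 = 2674440.
Weakly increasing sequences with a_i ≤ i biject with Dyck paths of semilength 9, so there are C_9. So Y = C_9 = 4862.
X − Y = 2674440 − 4862 = 2669578.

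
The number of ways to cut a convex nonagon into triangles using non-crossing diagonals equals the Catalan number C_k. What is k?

Triangulations of a convex m-gon are counted by C_{m−2}; with m = 9 this is C_7.

7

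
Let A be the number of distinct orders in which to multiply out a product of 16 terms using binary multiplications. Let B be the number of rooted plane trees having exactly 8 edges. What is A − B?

Bracketing 16 factors into binary products is counted by C_{16−1} = C_15. So A = C_15 = 9694845.
Rooted ordered trees with n edges are counted by C_n; here n = 8. So B = C_8 = 1430.
A − B = 9694845 − 1430 = 9693415.

9693415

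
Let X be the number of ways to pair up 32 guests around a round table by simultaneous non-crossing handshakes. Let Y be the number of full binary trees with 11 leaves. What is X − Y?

Non-crossing handshake pairings of 2n people are counted by C_n; 32 people gives n = 16. So X = C_16 = 35357670.
A full binary tree with L leaves has L−1 internal nodes and is counted by C_{L−1}; L = 11 gives C_10. So Y = C_10 = 16796.
X − Y = 35357670 − 16796 = 35340874.

35340874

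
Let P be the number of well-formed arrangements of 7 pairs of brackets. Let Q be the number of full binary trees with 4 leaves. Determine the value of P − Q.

424

With 7 pairs the number of balanced bracket strings is the Catalan number C_7. So P = C_7 = 429.
A full binary tree with L leaves has L−1 internal nodes and is counted by C_{L−1}; L = 4 gives C_3. So Q = C_3 = 5.
P − Q = 429 − 5 = 424.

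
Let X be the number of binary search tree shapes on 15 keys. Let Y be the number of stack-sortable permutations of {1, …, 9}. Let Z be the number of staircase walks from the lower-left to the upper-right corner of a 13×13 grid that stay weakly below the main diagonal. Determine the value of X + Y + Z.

Binary trees (left/right distinguished) on n nodes are counted by C_n; here n = 15. So X = C_15 = 9694845.
By Knuth's characterisation, the stack-sortable permutations of length 9 are the 231-avoiders, numbering C_9. So Y = C_9 = 4862.
Sub-diagonal monotone paths from (0,0) to (13,13) biject with Dyck paths of semilength 13, giving C_13. So Z = C_13 = 742900.
X + Y + Z = 9694845 + 4862 + 742900 = 10442607.

10442607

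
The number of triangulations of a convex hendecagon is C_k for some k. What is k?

9

Triangulations of a convex m-gon are counted by C_{m−2}; with m = 11 this is C_9.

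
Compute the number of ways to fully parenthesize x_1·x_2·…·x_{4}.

5

Ways to associate a product of 4 factors correspond to binary trees on 4 leaves, so the count is C_3.
C_3 = C(6,3)/4 = 20/4 = 5.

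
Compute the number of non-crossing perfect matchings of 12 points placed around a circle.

132

Pairing 12 circle points by 6 non-crossing chords gives C_6 matchings.
C_6 = C(12,6)/7 = 924/7 = 132.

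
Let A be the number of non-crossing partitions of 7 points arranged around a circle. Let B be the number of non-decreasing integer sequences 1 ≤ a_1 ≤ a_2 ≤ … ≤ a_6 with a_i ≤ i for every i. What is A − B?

Non-crossing partitions of an n-element set are counted by C_n; here n = 7. So A = C_7 = 429.
Such sub-staircase sequences of length n are counted by C_n; here n = 6. So B = C_6 = 132.
A − B = 429 − 132 = 297.

297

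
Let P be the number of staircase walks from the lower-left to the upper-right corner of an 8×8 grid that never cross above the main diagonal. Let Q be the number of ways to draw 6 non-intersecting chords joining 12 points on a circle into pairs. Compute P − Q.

Monotone paths in an n×n grid that stay weakly below the diagonal are counted by C_n; here n = 8. So P = C_8 = 1430.
Non-crossing perfect matchings of 2n points on a circle are counted by C_n; with 12 points, n = 6. So Q = C_6 = 132.
P − Q = 1430 − 132 = 1298.

1298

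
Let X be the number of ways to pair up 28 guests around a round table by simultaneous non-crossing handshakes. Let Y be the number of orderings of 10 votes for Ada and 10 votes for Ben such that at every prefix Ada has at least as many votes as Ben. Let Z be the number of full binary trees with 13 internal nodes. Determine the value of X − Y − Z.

1914744

With 28 = 2·14 people, non-crossing handshake pairings are non-crossing perfect matchings on a circle, counted by C_14. So X = C_14 = 2674440.
Reading a vote for the leader as '(' and for the other as ')' turns such a sequence into a balanced string of 10 pairs, so the count is C_10. So Y = C_10 = 16796.
The number of full binary trees on 13 internal nodes is the Catalan number C_13. So Z = C_13 = 742900.
X − Y − Z = 2674440 − 16796 − 742900 = 1914744.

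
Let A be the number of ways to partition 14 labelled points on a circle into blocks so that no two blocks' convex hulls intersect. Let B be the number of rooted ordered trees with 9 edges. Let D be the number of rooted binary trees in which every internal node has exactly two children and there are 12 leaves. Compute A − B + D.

2728364

The non-crossing partitions of [14] form a lattice of size C_14. So A = C_14 = 2674440.
A rooted plane tree with 9 edges has 10 nodes, and the count is C_9. So B = C_9 = 4862.
A full binary tree with L leaves has L−1 internal nodes and is counted by C_{L−1}; L = 12 gives C_11. So D = C_11 = 58786.
A − B + D = 2674440 − 4862 + 58786 = 2728364.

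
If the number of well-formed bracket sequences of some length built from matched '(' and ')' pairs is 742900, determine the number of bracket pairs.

Balanced strings of n bracket-pairs are counted by C_n. Since C_13 = 742900, the index is 13.

13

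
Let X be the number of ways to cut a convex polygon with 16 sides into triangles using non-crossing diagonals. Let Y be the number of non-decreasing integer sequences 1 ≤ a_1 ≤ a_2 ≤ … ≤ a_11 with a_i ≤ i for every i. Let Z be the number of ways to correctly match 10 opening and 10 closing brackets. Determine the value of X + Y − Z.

2716430

Triangulations of a convex m-gon are counted by C_{m−2}; with m = 16 this is C_14. So X = C_14 = 2674440.
Such sub-staircase sequences of length n are counted by C_n; here n = 11. So Y = C_11 = 58786.
Balanced strings of n pairs of brackets are counted by C_n; here n = 10. So Z = C_10 = 16796.
X + Y − Z = 2674440 + 58786 − 16796 = 2716430.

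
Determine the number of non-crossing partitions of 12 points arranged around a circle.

The non-crossing partitions of [12] form a lattice of size C_12.
C_12 = C_11 · 2(2·11+1)/(11+2) = 58786 · 46/13 = 208012.

208012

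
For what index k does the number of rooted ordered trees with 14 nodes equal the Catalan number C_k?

Rooted ordered (plane) trees on m nodes have m−1 edges and are counted by C_{m−1}; m = 14 gives C_13.

13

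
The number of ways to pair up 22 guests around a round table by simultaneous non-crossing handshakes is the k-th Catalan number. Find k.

Non-crossing handshake pairings of 2n people are counted by C_n; 22 people gives n = 11.

11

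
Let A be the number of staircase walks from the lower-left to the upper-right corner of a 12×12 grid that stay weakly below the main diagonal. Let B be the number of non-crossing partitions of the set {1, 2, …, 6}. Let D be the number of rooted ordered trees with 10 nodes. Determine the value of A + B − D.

203282

Sub-diagonal monotone paths from (0,0) to (12,12) biject with Dyck paths of semilength 12, giving C_12. So A = C_12 = 208012.
The non-crossing partitions of [6] form a lattice of size C_6. So B = C_6 = 132.
Rooted ordered (plane) trees on m nodes have m−1 edges and are counted by C_{m−1}; m = 10 gives C_9. So D = C_9 = 4862.
A + B − D = 208012 + 132 − 4862 = 203282.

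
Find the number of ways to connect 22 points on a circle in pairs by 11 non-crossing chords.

58786

Non-crossing perfect matchings of 2n points on a circle are counted by C_n; with 22 points, n = 11.
C_11 = C(22,11)/12 = 705432/12 = 58786.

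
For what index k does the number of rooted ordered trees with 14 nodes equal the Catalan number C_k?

A rooted plane tree on 14 nodes has 13 edges, and such trees are counted by C_13.

13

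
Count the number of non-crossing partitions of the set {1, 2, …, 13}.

742900

Non-crossing partitions of an n-element set are counted by C_n; here n = 13.
C_13 = C(26,13)/14 = 10400600/14 = 742900.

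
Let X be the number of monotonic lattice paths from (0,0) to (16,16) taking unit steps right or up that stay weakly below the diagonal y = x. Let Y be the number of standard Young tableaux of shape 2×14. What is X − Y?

32683230

Monotone paths in an n×n grid that stay weakly below the diagonal are counted by C_n; here n = 16. So X = C_16 = 35357670.
Standard Young tableaux of shape 2×n are counted by C_n; here n = 14. So Y = C_14 = 2674440.
X − Y = 35357670 − 2674440 = 32683230.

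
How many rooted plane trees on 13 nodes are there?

A rooted plane tree on 13 nodes has 12 edges, and such trees are counted by C_12.
C_12 = 208012.

208012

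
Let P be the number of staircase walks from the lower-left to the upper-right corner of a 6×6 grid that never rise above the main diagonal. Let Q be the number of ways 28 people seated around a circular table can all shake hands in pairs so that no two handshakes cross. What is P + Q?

2674572

Monotone paths in an n×n grid that stay weakly below the diagonal are counted by C_n; here n = 6. So P = C_6 = 132.
Non-crossing handshake pairings of 2n people are counted by C_n; 28 people gives n = 14. So Q = C_14 = 2674440.
P + Q = 132 + 2674440 = 2674572.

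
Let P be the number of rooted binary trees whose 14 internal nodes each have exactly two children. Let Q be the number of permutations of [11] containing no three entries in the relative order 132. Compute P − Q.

Full binary trees with n internal nodes are counted by C_n; here n = 14. So P = C_14 = 2674440.
For any fixed pattern of length 3, the pattern-avoiding permutations of [11] number C_11. So Q = C_11 = 58786.
P − Q = 2674440 − 58786 = 2615654.

2615654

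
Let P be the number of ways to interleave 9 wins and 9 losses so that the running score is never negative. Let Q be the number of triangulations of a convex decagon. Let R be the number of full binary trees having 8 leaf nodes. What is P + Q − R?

Ballot sequences with n votes each where one side never trails are Dyck words, counted by C_n; here n = 9. So P = C_9 = 4862.
The number of triangulations of a 10-gon is the Catalan number C_8 (index = sides − 2). So Q = C_8 = 1430.
A full binary tree with L leaves has L−1 internal nodes and is counted by C_{L−1}; L = 8 gives C_7. So R = C_7 = 429.
P + Q − R = 4862 + 1430 − 429 = 5863.

5863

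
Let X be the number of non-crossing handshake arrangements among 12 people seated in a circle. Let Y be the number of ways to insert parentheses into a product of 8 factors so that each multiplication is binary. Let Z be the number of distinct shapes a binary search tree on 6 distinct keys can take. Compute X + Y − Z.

429

Non-crossing handshake pairings of 2n people are counted by C_n; 12 people gives n = 6. So X = C_6 = 132.
Parenthesizations of m factors correspond to full binary trees with m leaves, counted by C_{m−1}; m = 8 gives C_7. So Y = C_7 = 429.
There are C_n binary search tree shapes on n keys; with n = 6 that is C_6. So Z = C_6 = 132.
X + Y − Z = 132 + 429 − 132 = 429.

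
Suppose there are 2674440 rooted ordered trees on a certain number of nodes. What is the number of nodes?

Rooted ordered trees on m nodes are counted by C_{m−1}, and C_14 = 2674440.
So the index is 14, and the number of nodes is 14 + 1 = 15.

15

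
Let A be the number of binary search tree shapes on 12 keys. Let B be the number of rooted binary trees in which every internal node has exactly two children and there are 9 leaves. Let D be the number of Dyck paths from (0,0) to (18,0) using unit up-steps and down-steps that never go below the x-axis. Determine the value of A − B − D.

Rooted binary trees with 12 nodes (each child slot possibly empty) number C_12. So A = C_12 = 208012.
Full binary trees with 9 leaves have 9−1 = 8 internal nodes, so there are C_8 of them. So B = C_8 = 1430.
Paths of 9 up- and 9 down-steps that never dip below the axis are Dyck paths; their count is C_9. So D = C_9 = 4862.
A − B − D = 208012 − 1430 − 4862 = 201720.

201720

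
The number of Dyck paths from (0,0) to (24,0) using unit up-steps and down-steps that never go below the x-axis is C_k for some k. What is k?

Paths of 12 up- and 12 down-steps that never dip below the axis are Dyck paths; their count is C_12.

12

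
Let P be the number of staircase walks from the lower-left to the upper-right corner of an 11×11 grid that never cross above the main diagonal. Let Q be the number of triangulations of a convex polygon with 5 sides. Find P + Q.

Monotone paths in an n×n grid that stay weakly below the diagonal are counted by C_n; here n = 11. So P = C_11 = 58786.
The number of triangulations of a 5-gon is the Catalan number C_3 (index = sides − 2). So Q = C_3 = 5.
P + Q = 58786 + 5 = 58791.

58791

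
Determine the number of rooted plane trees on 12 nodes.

58786

Rooted ordered (plane) trees on m nodes have m−1 edges and are counted by C_{m−1}; m = 12 gives C_11.
C_11 = C(22,11)/12 = 705432/12 = 58786.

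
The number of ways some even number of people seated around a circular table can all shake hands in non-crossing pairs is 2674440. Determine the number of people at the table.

28

Non-crossing handshake pairings of 2n people are counted by C_n. The Catalan number equal to 2674440 is C_14.
So n = 14, and there are 2n = 28 people.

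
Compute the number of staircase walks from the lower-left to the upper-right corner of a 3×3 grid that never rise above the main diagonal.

5

Sub-diagonal monotone paths from (0,0) to (3,3) biject with Dyck paths of semilength 3, giving C_3.
C_3 = 5.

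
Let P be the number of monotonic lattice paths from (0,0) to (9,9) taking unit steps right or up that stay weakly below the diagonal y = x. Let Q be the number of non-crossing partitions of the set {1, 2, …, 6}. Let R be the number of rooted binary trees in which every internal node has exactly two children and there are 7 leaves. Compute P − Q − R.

4598

Sub-diagonal monotone paths from (0,0) to (9,9) biject with Dyck paths of semilength 9, giving C_9. So P = C_9 = 4862.
Non-crossing partitions of an n-element set are counted by C_n; here n = 6. So Q = C_6 = 132.
A full binary tree with L leaves has L−1 internal nodes and is counted by C_{L−1}; L = 7 gives C_6. So R = C_6 = 132.
P − Q − R = 4862 − 132 − 132 = 4598.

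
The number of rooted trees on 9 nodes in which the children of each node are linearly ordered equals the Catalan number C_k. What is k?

8

Rooted ordered (plane) trees on m nodes have m−1 edges and are counted by C_{m−1}; m = 9 gives C_8.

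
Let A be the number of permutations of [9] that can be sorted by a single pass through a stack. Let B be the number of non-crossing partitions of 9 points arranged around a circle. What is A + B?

By Knuth's characterisation, the stack-sortable permutations of length 9 are the 231-avoiders, numbering C_9. So A = C_9 = 4862.
The non-crossing partitions of [9] form a lattice of size C_9. So B = C_9 = 4862.
A + B = 4862 + 4862 = 9724.

9724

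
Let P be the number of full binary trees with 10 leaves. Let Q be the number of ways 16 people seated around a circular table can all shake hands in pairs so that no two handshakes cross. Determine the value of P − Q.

3432

A full binary tree with L leaves has L−1 internal nodes and is counted by C_{L−1}; L = 10 gives C_9. So P = C_9 = 4862.
With 16 = 2·8 people, non-crossing handshake pairings are non-crossing perfect matchings on a circle, counted by C_8. So Q = C_8 = 1430.
P − Q = 4862 − 1430 = 3432.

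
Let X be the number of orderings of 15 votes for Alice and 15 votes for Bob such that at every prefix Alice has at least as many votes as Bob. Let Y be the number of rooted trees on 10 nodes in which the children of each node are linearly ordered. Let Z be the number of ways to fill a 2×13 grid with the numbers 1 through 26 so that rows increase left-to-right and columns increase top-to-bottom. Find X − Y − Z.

8947083

Reading a vote for the leader as '(' and for the other as ')' turns such a sequence into a balanced string of 15 pairs, so the count is C_15. So X = C_15 = 9694845.
Rooted ordered (plane) trees on m nodes have m−1 edges and are counted by C_{m−1}; m = 10 gives C_9. So Y = C_9 = 4862.
Standard Young tableaux of shape 2×n are counted by C_n; here n = 13. So Z = C_13 = 742900.
X − Y − Z = 9694845 − 4862 − 742900 = 8947083.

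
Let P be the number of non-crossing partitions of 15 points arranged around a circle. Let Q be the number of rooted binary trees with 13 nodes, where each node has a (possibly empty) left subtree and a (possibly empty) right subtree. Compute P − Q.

The non-crossing partitions of [15] form a lattice of size C_15. So P = C_15 = 9694845.
Rooted binary trees with 13 nodes (each child slot possibly empty) number C_13. So Q = C_13 = 742900.
P − Q = 9694845 − 742900 = 8951945.

8951945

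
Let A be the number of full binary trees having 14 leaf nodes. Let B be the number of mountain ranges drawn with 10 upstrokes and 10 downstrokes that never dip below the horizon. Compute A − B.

726104

Full binary trees with 14 leaves have 14−1 = 13 internal nodes, so there are C_13 of them. So A = C_13 = 742900.
A Dyck path with 10 up-steps and 10 down-steps has semilength 10, so there are C_10 of them. So B = C_10 = 16796.
A − B = 742900 − 16796 = 726104.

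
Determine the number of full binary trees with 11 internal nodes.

58786

Full binary trees with n internal nodes are counted by C_n; here n = 11.
C_11 = C(22,11)/12 = 705432/12 = 58786.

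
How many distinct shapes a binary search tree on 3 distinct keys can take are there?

Rooted binary trees with 3 nodes (each child slot possibly empty) number C_3.
C_3 = C(6,3)/4 = 20/4 = 5.

5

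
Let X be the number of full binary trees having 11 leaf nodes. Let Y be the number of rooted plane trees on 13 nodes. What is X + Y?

224808

Full binary trees with 11 leaves have 11−1 = 10 internal nodes, so there are C_10 of them. So X = C_10 = 16796.
A rooted plane tree on 13 nodes has 12 edges, and such trees are counted by C_12. So Y = C_12 = 208012.
X + Y = 16796 + 208012 = 224808.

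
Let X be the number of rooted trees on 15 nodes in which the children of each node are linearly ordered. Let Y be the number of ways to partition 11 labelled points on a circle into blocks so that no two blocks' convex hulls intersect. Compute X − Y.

Rooted ordered (plane) trees on m nodes have m−1 edges and are counted by C_{m−1}; m = 15 gives C_14. So X = C_14 = 2674440.
Non-crossing partitions of an n-element set are counted by C_n; here n = 11. So Y = C_11 = 58786.
X − Y = 2674440 − 58786 = 2615654.

2615654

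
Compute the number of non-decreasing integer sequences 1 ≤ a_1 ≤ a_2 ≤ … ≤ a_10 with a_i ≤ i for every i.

Such sub-staircase sequences of length n are counted by C_n; here n = 10.
C_10 = C(20,10)/11 = 184756/11 = 16796.

16796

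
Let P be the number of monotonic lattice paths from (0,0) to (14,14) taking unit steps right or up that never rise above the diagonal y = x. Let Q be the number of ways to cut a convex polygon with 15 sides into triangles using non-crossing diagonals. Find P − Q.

Monotone paths in an n×n grid that stay weakly below the diagonal are counted by C_n; here n = 14. So P = C_14 = 2674440.
The number of triangulations of a 15-gon is the Catalan number C_13 (index = sides − 2). So Q = C_13 = 742900.
P − Q = 2674440 − 742900 = 1931540.

1931540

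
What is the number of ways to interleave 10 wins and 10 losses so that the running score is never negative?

Ballot sequences with n votes each where one side never trails are Dyck words, counted by C_n; here n = 10.
C_10 = C(20,10)/11 = 184756/11 = 16796.

16796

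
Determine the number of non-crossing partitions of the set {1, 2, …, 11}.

The non-crossing partitions of [11] form a lattice of size C_11.
C_11 = C(22,11)/12 = 705432/12 = 58786.

58786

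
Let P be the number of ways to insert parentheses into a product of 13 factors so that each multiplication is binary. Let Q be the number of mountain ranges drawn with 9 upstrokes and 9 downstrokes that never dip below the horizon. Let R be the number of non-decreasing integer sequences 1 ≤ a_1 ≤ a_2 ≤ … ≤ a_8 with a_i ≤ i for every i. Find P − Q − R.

Parenthesizations of m factors correspond to full binary trees with m leaves, counted by C_{m−1}; m = 13 gives C_12. So P = C_12 = 208012.
Dyck paths of semilength n (length 2n) are counted by C_n; here n = 9. So Q = C_9 = 4862.
Weakly increasing sequences with a_i ≤ i biject with Dyck paths of semilength 8, so there are C_8. So R = C_8 = 1430.
P − Q − R = 208012 − 4862 − 1430 = 201720.

201720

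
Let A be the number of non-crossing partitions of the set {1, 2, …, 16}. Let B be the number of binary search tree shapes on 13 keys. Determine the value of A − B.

34614770

Non-crossing partitions of an n-element set are counted by C_n; here n = 16. So A = C_16 = 35357670.
There are C_n binary search tree shapes on n keys; with n = 13 that is C_13. So B = C_13 = 742900.
A − B = 35357670 − 742900 = 34614770.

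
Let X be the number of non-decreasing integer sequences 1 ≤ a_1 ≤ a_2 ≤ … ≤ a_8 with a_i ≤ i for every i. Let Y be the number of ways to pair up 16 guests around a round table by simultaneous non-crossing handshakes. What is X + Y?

2860

Weakly increasing sequences with a_i ≤ i biject with Dyck paths of semilength 8, so there are C_8. So X = C_8 = 1430.
With 16 = 2·8 people, non-crossing handshake pairings are non-crossing perfect matchings on a circle, counted by C_8. So Y = C_8 = 1430.
X + Y = 1430 + 1430 = 2860.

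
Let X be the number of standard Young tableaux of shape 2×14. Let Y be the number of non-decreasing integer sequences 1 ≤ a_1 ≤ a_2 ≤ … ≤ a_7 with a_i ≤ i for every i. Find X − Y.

Standard Young tableaux of shape 2×n are counted by C_n; here n = 14. So X = C_14 = 2674440.
Weakly increasing sequences with a_i ≤ i biject with Dyck paths of semilength 7, so there are C_7. So Y = C_7 = 429.
X − Y = 2674440 − 429 = 2674011.

2674011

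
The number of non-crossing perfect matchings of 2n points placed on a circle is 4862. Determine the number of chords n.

9

Non-crossing pairings of 2n points on a circle are counted by C_n; 4862 = C_9.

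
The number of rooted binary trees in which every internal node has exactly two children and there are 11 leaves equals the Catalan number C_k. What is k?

10

A full binary tree with L leaves has L−1 internal nodes and is counted by C_{L−1}; L = 11 gives C_10.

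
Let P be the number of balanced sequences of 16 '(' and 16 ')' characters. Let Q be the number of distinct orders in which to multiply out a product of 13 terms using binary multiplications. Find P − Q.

A balanced arrangement of 16 bracket pairs is a Dyck word of semilength 16, so the count is C_16. So P = C_16 = 35357670.
Ways to associate a product of 13 factors correspond to binary trees on 13 leaves, so the count is C_12. So Q = C_12 = 208012.
P − Q = 35357670 − 208012 = 35149658.

35149658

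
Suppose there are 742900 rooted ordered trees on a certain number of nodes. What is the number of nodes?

Rooted ordered trees on m nodes are counted by C_{m−1}. Since C_13 = 742900, the index is 13.
So the index is 13, and the number of nodes is 13 + 1 = 14.

14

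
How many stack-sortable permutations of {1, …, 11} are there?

By Knuth's characterisation, the stack-sortable permutations of length 11 are the 231-avoiders, numbering C_11.
C_11 = C(22,11)/12 = 705432/12 = 58786.

58786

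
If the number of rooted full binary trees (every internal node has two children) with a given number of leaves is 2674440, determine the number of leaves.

Full binary trees with L leaves are counted by C_{L−1}. The Catalan number equal to 2674440 is C_14.
So the index is 14, and the number of leaves is 14 + 1 = 15.

15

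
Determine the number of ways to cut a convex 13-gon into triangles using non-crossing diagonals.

58786

Triangulations of a convex m-gon are counted by C_{m−2}; with m = 13 this is C_11.
C_11 = C(22,11)/12 = 705432/12 = 58786.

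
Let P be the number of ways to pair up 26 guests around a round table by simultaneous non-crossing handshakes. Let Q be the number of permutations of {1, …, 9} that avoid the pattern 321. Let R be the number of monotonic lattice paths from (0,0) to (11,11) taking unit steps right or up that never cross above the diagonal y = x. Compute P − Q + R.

Non-crossing handshake pairings of 2n people are counted by C_n; 26 people gives n = 13. So P = C_13 = 742900.
Permutations of [n] avoiding any single length-3 pattern are counted by C_n; here n = 9. So Q = C_9 = 4862.
Sub-diagonal monotone paths from (0,0) to (11,11) biject with Dyck paths of semilength 11, giving C_11. So R = C_11 = 58786.
P − Q + R = 742900 − 4862 + 58786 = 796824.

796824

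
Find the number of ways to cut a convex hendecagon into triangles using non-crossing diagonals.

Triangulations of a convex m-gon are counted by C_{m−2}; with m = 11 this is C_9.
C_9 = C(18,9)/10 = 48620/10 = 4862.

4862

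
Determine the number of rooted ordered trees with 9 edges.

4862

A rooted plane tree with 9 edges has 10 nodes, and the count is C_9.
C_9 = C(18,9)/10 = 48620/10 = 4862.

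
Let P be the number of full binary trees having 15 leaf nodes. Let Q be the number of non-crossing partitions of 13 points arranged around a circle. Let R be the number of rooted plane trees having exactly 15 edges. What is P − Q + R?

Full binary trees with 15 leaves have 15−1 = 14 internal nodes, so there are C_14 of them. So P = C_14 = 2674440.
Non-crossing partitions of an n-element set are counted by C_n; here n = 13. So Q = C_13 = 742900.
Rooted ordered trees with n edges are counted by C_n; here n = 15. So R = C_15 = 9694845.
P − Q + R = 2674440 − 742900 + 9694845 = 11626385.

11626385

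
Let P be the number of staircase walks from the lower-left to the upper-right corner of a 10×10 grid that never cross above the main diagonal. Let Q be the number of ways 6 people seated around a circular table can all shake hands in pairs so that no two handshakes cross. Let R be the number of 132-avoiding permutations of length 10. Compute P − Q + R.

33587

Monotone paths in an n×n grid that stay weakly below the diagonal are counted by C_n; here n = 10. So P = C_10 = 16796.
With 6 = 2·3 people, non-crossing handshake pairings are non-crossing perfect matchings on a circle, counted by C_3. So Q = C_3 = 5.
Permutations of [n] avoiding any single length-3 pattern are counted by C_n; here n = 10. So R = C_10 = 16796.
P − Q + R = 16796 − 5 + 16796 = 33587.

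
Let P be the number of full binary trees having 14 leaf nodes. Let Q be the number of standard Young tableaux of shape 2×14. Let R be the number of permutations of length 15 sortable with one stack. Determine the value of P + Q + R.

A full binary tree with L leaves has L−1 internal nodes and is counted by C_{L−1}; L = 14 gives C_13. So P = C_13 = 742900.
Standard Young tableaux of shape 2×n are counted by C_n; here n = 14. So Q = C_14 = 2674440.
By Knuth's characterisation, the stack-sortable permutations of length 15 are the 231-avoiders, numbering C_15. So R = C_15 = 9694845.
P + Q + R = 742900 + 2674440 + 9694845 = 13112185.

13112185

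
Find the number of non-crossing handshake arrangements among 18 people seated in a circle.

With 18 = 2·9 people, non-crossing handshake pairings are non-crossing perfect matchings on a circle, counted by C_9.
C_9 = C_8 · 2(2·8+1)/(8+2) = 1430 · 34/10 = 4862.

4862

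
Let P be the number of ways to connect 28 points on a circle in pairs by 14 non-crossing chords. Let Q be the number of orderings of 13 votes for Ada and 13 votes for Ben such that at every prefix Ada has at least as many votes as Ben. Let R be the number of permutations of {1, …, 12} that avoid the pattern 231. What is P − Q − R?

Non-crossing perfect matchings of 2n points on a circle are counted by C_n; with 28 points, n = 14. So P = C_14 = 2674440.
Reading a vote for the leader as '(' and for the other as ')' turns such a sequence into a balanced string of 13 pairs, so the count is C_13. So Q = C_13 = 742900.
Permutations of [n] avoiding any single length-3 pattern are counted by C_n; here n = 12. So R = C_12 = 208012.
P − Q − R = 2674440 − 742900 − 208012 = 1723528.

1723528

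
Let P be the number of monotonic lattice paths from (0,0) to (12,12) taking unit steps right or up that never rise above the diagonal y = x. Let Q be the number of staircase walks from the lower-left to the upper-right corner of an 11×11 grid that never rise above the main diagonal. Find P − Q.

149226

Monotone paths in an n×n grid that stay weakly below the diagonal are counted by C_n; here n = 12. So P = C_12 = 208012.
Monotone paths in an n×n grid that stay weakly below the diagonal are counted by C_n; here n = 11. So Q = C_11 = 58786.
P − Q = 208012 − 58786 = 149226.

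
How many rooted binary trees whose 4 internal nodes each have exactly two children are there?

14

Full binary trees with n internal nodes are counted by C_n; here n = 4.
C_4 = C(8,4)/5 = 70/5 = 14.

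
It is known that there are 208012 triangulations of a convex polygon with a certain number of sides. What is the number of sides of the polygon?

14

Triangulations of a convex m-gon are counted by C_{m−2}; 208012 = C_12.
So m − 2 = 12, giving m = 14 sides.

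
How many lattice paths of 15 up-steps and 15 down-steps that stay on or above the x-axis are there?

A Dyck path with 15 up-steps and 15 down-steps has semilength 15, so there are C_15 of them.
C_15 = 9694845.

9694845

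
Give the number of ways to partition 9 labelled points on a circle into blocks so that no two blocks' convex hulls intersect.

4862

The non-crossing partitions of [9] form a lattice of size C_9.
C_9 = C_8 · 2(2·8+1)/(8+2) = 1430 · 34/10 = 4862.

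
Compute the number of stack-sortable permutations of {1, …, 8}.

Stack-sortable permutations are exactly the 231-avoiding ones, counted by C_n; here n = 8.
C_8 = C(16,8)/9 = 12870/9 = 1430.

1430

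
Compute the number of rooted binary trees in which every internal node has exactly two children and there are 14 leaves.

742900

A full binary tree with L leaves has L−1 internal nodes and is counted by C_{L−1}; L = 14 gives C_13.
C_13 = C_12 · 2(2·12+1)/(12+2) = 208012 · 50/14 = 742900.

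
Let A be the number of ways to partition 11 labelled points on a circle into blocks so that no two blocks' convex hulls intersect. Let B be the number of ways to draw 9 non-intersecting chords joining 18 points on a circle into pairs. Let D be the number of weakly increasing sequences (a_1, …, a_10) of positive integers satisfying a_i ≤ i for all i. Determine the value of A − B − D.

The non-crossing partitions of [11] form a lattice of size C_11. So A = C_11 = 58786.
Non-crossing perfect matchings of 2n points on a circle are counted by C_n; with 18 points, n = 9. So B = C_9 = 4862.
Such sub-staircase sequences of length n are counted by C_n; here n = 10. So D = C_10 = 16796.
A − B − D = 58786 − 4862 − 16796 = 37128.

37128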